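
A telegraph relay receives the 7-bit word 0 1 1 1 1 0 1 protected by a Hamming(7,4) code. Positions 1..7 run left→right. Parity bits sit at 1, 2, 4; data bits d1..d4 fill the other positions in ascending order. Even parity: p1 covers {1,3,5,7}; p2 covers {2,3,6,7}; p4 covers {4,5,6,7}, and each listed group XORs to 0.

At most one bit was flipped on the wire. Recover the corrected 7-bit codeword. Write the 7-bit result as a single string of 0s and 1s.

0111100

s1 (pos 1,3,5,7): 0⊕1⊕1⊕1 = 1
s2 (pos 2,3,6,7): 1⊕1⊕0⊕1 = 1
s4 (pos 4,5,6,7): 1⊕1⊕0⊕1 = 1
Syndrome s4…s1 = 111 → error at position 7.
Flip position 7: 0111101 → 0111100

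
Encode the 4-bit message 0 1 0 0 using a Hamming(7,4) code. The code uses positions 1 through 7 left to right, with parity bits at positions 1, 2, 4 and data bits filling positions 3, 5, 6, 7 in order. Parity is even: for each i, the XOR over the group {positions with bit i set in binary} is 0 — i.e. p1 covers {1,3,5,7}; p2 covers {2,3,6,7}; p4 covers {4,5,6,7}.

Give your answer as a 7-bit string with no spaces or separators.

1001100

Place data at non-parity positions: p1 p2 0 p4 1 0 0
p1 (pos 1,3,5,7): XOR of data positions = 0⊕1⊕0 = 1
p2 (pos 2,3,6,7): XOR of data positions = 0⊕0⊕0 = 0
p4 (pos 4,5,6,7): XOR of data positions = 1⊕0⊕0 = 1
Codeword: 1001100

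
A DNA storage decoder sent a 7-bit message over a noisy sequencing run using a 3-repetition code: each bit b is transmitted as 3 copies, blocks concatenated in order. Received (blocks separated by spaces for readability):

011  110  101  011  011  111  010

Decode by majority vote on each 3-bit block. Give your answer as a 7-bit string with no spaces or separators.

Block 1 (011): 2 ones → 1
Block 2 (110): 2 ones → 1
Block 3 (101): 2 ones → 1
Block 4 (011): 2 ones → 1
Block 5 (011): 2 ones → 1
Block 6 (111): 3 ones → 1
Block 7 (010): 1 one → 0

1111110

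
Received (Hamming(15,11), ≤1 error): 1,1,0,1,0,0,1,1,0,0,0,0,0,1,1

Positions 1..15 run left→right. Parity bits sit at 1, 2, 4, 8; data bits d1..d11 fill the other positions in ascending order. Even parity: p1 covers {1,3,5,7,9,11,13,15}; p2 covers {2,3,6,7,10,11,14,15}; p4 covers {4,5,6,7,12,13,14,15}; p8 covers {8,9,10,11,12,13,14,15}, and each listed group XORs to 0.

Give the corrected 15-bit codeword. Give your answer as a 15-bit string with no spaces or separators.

110100111000011

s1 (pos 1,3,5,7,9,11,13,15): 1⊕0⊕0⊕1⊕0⊕0⊕0⊕1 = 1
s2 (pos 2,3,6,7,10,11,14,15): 1⊕0⊕0⊕1⊕0⊕0⊕1⊕1 = 0
s4 (pos 4,5,6,7,12,13,14,15): 1⊕0⊕0⊕1⊕0⊕0⊕1⊕1 = 0
s8 (pos 8,9,10,11,12,13,14,15): 1⊕0⊕0⊕0⊕0⊕0⊕1⊕1 = 1
Syndrome s8…s1 = 1001 → error at position 9.
Flip position 9: 110100110000011 → 110100111000011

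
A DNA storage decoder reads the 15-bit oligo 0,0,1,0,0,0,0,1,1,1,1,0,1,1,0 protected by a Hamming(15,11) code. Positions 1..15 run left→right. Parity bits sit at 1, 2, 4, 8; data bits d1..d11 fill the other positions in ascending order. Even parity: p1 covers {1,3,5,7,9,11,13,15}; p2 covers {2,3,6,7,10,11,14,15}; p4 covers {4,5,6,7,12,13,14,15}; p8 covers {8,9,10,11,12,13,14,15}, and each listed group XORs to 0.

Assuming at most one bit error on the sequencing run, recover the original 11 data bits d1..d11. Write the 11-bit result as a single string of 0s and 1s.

s1 (pos 1,3,5,7,9,11,13,15): 0⊕1⊕0⊕0⊕1⊕1⊕1⊕0 = 0
s2 (pos 2,3,6,7,10,11,14,15): 0⊕1⊕0⊕0⊕1⊕1⊕1⊕0 = 0
s4 (pos 4,5,6,7,12,13,14,15): 0⊕0⊕0⊕0⊕0⊕1⊕1⊕0 = 0
s8 (pos 8,9,10,11,12,13,14,15): 1⊕1⊕1⊕1⊕0⊕1⊕1⊕0 = 0
Syndrome s8…s1 = 0000 → no error.
Read data bits from positions 3,5,6,7,9,10,11,12,13,14,15: 10001110110

10001110110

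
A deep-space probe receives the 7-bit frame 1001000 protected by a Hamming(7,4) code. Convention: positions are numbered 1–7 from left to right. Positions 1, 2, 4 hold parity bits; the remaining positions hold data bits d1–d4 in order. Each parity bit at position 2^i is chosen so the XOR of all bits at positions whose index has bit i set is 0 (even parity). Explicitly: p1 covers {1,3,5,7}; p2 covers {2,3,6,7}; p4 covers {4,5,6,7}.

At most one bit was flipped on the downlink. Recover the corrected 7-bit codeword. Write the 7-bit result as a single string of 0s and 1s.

s1 (pos 1,3,5,7): 1⊕0⊕0⊕0 = 1
s2 (pos 2,3,6,7): 0⊕0⊕0⊕0 = 0
s4 (pos 4,5,6,7): 1⊕0⊕0⊕0 = 1
Syndrome s4…s1 = 101 → error at position 5.
Flip position 5: 1001000 → 1001100

1001100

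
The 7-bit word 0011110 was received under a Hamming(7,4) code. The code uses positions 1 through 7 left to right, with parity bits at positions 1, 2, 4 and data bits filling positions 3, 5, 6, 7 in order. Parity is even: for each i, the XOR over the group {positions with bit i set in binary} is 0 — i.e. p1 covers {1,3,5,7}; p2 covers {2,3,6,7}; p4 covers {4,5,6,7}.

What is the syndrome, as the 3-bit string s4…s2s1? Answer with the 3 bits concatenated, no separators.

s1 (pos 1,3,5,7): 0⊕1⊕1⊕0 = 0
s2 (pos 2,3,6,7): 0⊕1⊕1⊕0 = 0
s4 (pos 4,5,6,7): 1⊕1⊕1⊕0 = 1
Syndrome s4…s1 = 100 → error at position 4.

100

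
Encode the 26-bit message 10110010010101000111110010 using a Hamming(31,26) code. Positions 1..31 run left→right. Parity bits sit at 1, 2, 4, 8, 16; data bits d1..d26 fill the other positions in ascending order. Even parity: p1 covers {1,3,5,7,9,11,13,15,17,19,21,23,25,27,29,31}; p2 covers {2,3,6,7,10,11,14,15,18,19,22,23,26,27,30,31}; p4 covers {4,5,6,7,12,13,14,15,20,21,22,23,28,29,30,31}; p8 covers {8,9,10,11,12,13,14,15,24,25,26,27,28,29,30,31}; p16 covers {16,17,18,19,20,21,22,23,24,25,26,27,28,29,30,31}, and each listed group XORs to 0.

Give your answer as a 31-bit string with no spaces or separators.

Place data at non-parity positions: p1 p2 1 p4 0 1 1 p8 0 0 1 0 0 1 0 p16 1 0 1 0 0 0 1 1 1 1 1 0 0 1 0
p1 (pos 1,3,5,7,9,11,13,15,17,19,21,23,25,27,29,31): XOR of data positions = 1⊕0⊕1⊕0⊕1⊕0⊕0⊕1⊕1⊕0⊕1⊕1⊕1⊕0⊕0 = 0
p2 (pos 2,3,6,7,10,11,14,15,18,19,22,23,26,27,30,31): XOR of data positions = 1⊕1⊕1⊕0⊕1⊕1⊕0⊕0⊕1⊕0⊕1⊕1⊕1⊕1⊕0 = 0
p4 (pos 4,5,6,7,12,13,14,15,20,21,22,23,28,29,30,31): XOR of data positions = 0⊕1⊕1⊕0⊕0⊕1⊕0⊕0⊕0⊕0⊕1⊕0⊕0⊕1⊕0 = 1
p8 (pos 8,9,10,11,12,13,14,15,24,25,26,27,28,29,30,31): XOR of data positions = 0⊕0⊕1⊕0⊕0⊕1⊕0⊕1⊕1⊕1⊕1⊕0⊕0⊕1⊕0 = 1
p16 (pos 16,17,18,19,20,21,22,23,24,25,26,27,28,29,30,31): XOR of data positions = 1⊕0⊕1⊕0⊕0⊕0⊕1⊕1⊕1⊕1⊕1⊕0⊕0⊕1⊕0 = 0
Codeword: 0011011100100100101000111110010

0011011100100100101000111110010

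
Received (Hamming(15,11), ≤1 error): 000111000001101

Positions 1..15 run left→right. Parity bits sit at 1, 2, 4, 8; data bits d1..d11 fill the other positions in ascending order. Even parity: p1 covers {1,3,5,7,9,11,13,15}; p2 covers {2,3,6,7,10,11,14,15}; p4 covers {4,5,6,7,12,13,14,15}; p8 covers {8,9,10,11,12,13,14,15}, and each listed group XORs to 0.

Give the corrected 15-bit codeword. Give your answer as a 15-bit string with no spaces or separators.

s1 (pos 1,3,5,7,9,11,13,15): 0⊕0⊕1⊕0⊕0⊕0⊕1⊕1 = 1
s2 (pos 2,3,6,7,10,11,14,15): 0⊕0⊕1⊕0⊕0⊕0⊕0⊕1 = 0
s4 (pos 4,5,6,7,12,13,14,15): 1⊕1⊕1⊕0⊕1⊕1⊕0⊕1 = 0
s8 (pos 8,9,10,11,12,13,14,15): 0⊕0⊕0⊕0⊕1⊕1⊕0⊕1 = 1
Syndrome s8…s1 = 1001 → error at position 9.
Flip position 9: 000111000001101 → 000111001001101

000111001001101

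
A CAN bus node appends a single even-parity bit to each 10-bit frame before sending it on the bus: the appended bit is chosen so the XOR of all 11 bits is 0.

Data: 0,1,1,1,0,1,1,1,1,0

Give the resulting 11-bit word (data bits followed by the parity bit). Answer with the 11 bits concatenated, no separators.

01110111101

XOR of the 10 data bits: 0⊕1⊕1⊕1⊕0⊕1⊕1⊕1⊕1⊕0 = 1
Parity bit = 1 (so all 11 bits XOR to 0).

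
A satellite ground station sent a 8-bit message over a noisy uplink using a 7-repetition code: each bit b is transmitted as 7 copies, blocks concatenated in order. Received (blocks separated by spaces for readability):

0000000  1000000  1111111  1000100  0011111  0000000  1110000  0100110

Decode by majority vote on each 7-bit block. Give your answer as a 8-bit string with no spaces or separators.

Block 1 (0000000): 0 ones → 0
Block 2 (1000000): 1 one → 0
Block 3 (1111111): 7 ones → 1
Block 4 (1000100): 2 ones → 0
Block 5 (0011111): 5 ones → 1
Block 6 (0000000): 0 ones → 0
Block 7 (1110000): 3 ones → 0
Block 8 (0100110): 3 ones → 0

00101000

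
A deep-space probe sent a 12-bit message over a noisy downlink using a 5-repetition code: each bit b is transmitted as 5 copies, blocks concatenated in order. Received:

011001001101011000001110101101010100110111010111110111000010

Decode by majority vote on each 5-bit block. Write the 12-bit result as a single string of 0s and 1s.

011011011110

Block 1 (01100): 2 ones → 0
Block 2 (10011): 3 ones → 1
Block 3 (01011): 3 ones → 1
Block 4 (00000): 0 ones → 0
Block 5 (11101): 4 ones → 1
Block 6 (01101): 3 ones → 1
Block 7 (01010): 2 ones → 0
Block 8 (01101): 3 ones → 1
Block 9 (11010): 3 ones → 1
Block 10 (11111): 5 ones → 1
Block 11 (01110): 3 ones → 1
Block 12 (00010): 1 one → 0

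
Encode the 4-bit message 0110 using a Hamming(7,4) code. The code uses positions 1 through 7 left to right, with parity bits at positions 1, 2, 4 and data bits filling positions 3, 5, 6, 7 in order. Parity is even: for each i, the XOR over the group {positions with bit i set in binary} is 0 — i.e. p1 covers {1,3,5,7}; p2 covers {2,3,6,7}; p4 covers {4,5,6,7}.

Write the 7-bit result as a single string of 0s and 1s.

1100110

Place data at non-parity positions: p1 p2 0 p4 1 1 0
p1 (pos 1,3,5,7): XOR of data positions = 0⊕1⊕0 = 1
p2 (pos 2,3,6,7): XOR of data positions = 0⊕1⊕0 = 1
p4 (pos 4,5,6,7): XOR of data positions = 1⊕1⊕0 = 0
Codeword: 1100110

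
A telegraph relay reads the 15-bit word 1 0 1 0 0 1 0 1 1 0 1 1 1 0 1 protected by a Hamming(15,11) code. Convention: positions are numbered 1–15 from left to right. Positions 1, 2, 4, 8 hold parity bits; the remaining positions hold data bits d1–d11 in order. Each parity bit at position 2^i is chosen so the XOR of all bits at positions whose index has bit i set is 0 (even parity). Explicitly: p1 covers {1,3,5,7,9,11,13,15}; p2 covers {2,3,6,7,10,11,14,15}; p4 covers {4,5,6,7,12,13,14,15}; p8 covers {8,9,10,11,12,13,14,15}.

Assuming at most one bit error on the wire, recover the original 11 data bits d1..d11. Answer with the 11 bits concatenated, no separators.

10101011101

s1 (pos 1,3,5,7,9,11,13,15): 1⊕1⊕0⊕0⊕1⊕1⊕1⊕1 = 0
s2 (pos 2,3,6,7,10,11,14,15): 0⊕1⊕1⊕0⊕0⊕1⊕0⊕1 = 0
s4 (pos 4,5,6,7,12,13,14,15): 0⊕0⊕1⊕0⊕1⊕1⊕0⊕1 = 0
s8 (pos 8,9,10,11,12,13,14,15): 1⊕1⊕0⊕1⊕1⊕1⊕0⊕1 = 0
Syndrome s8…s1 = 0000 → no error.
Read data bits from positions 3,5,6,7,9,10,11,12,13,14,15: 10101011101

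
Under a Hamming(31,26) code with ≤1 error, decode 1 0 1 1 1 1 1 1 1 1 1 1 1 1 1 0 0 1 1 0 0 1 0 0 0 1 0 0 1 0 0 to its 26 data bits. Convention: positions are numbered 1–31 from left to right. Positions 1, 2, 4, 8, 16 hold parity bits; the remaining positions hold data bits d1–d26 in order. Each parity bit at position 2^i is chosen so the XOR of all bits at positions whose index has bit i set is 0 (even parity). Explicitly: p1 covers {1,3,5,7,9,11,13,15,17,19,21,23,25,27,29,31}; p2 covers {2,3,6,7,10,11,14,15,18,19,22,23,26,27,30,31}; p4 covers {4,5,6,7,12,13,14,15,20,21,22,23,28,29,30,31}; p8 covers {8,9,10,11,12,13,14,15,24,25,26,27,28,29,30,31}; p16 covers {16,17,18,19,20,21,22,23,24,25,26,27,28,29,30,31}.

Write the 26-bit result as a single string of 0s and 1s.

11111111111001001000100100

s1 (pos 1,3,5,7,9,11,13,15,17,19,21,23,25,27,29,31): 1⊕1⊕1⊕1⊕1⊕1⊕1⊕1⊕0⊕1⊕0⊕0⊕0⊕0⊕1⊕0 = 0
s2 (pos 2,3,6,7,10,11,14,15,18,19,22,23,26,27,30,31): 0⊕1⊕1⊕1⊕1⊕1⊕1⊕1⊕1⊕1⊕1⊕0⊕1⊕0⊕0⊕0 = 1
s4 (pos 4,5,6,7,12,13,14,15,20,21,22,23,28,29,30,31): 1⊕1⊕1⊕1⊕1⊕1⊕1⊕1⊕0⊕0⊕1⊕0⊕0⊕1⊕0⊕0 = 0
s8 (pos 8,9,10,11,12,13,14,15,24,25,26,27,28,29,30,31): 1⊕1⊕1⊕1⊕1⊕1⊕1⊕1⊕0⊕0⊕1⊕0⊕0⊕1⊕0⊕0 = 0
s16 (pos 16,17,18,19,20,21,22,23,24,25,26,27,28,29,30,31): 0⊕0⊕1⊕1⊕0⊕0⊕1⊕0⊕0⊕0⊕1⊕0⊕0⊕1⊕0⊕0 = 1
Syndrome s16…s1 = 10010 → error at position 18.
Flip position 18: 1011111111111110011001000100100 → 1011111111111110001001000100100
Read data bits from positions 3,5,6,7,9,10,11,12,13,14,15,17,18,19,20,21,22,23,24,25,26,27,28,29,30,31: 11111111111001001000100100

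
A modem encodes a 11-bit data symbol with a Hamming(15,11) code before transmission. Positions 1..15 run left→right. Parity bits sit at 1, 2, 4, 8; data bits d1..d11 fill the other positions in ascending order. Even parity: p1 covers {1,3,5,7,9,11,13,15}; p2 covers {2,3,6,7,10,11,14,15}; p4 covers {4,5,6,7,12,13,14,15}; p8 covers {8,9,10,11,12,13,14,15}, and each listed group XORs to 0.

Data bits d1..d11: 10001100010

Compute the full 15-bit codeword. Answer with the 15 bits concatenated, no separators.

011100011100010

Place data at non-parity positions: p1 p2 1 p4 0 0 0 p8 1 1 0 0 0 1 0
p1 (pos 1,3,5,7,9,11,13,15): XOR of data positions = 1⊕0⊕0⊕1⊕0⊕0⊕0 = 0
p2 (pos 2,3,6,7,10,11,14,15): XOR of data positions = 1⊕0⊕0⊕1⊕0⊕1⊕0 = 1
p4 (pos 4,5,6,7,12,13,14,15): XOR of data positions = 0⊕0⊕0⊕0⊕0⊕1⊕0 = 1
p8 (pos 8,9,10,11,12,13,14,15): XOR of data positions = 1⊕1⊕0⊕0⊕0⊕1⊕0 = 1
Codeword: 011100011100010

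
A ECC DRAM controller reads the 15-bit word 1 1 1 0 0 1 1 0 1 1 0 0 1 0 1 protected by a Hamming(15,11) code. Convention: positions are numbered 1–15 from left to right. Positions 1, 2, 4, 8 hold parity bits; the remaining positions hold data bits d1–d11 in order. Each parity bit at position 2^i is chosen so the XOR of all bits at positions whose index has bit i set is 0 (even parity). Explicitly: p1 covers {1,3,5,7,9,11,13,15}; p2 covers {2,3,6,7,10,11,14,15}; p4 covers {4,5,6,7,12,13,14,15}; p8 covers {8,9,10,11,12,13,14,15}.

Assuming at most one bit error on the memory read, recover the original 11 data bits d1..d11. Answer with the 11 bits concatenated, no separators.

10111100101

s1 (pos 1,3,5,7,9,11,13,15): 1⊕1⊕0⊕1⊕1⊕0⊕1⊕1 = 0
s2 (pos 2,3,6,7,10,11,14,15): 1⊕1⊕1⊕1⊕1⊕0⊕0⊕1 = 0
s4 (pos 4,5,6,7,12,13,14,15): 0⊕0⊕1⊕1⊕0⊕1⊕0⊕1 = 0
s8 (pos 8,9,10,11,12,13,14,15): 0⊕1⊕1⊕0⊕0⊕1⊕0⊕1 = 0
Syndrome s8…s1 = 0000 → no error.
Read data bits from positions 3,5,6,7,9,10,11,12,13,14,15: 10111100101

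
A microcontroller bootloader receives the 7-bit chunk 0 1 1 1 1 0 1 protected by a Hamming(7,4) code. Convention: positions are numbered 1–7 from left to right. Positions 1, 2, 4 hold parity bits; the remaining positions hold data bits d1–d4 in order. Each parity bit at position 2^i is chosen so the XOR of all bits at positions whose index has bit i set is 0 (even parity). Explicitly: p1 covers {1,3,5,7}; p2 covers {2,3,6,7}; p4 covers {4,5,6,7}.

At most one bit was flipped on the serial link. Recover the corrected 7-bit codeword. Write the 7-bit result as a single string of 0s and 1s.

0111100

s1 (pos 1,3,5,7): 0⊕1⊕1⊕1 = 1
s2 (pos 2,3,6,7): 1⊕1⊕0⊕1 = 1
s4 (pos 4,5,6,7): 1⊕1⊕0⊕1 = 1
Syndrome s4…s1 = 111 → error at position 7.
Flip position 7: 0111101 → 0111100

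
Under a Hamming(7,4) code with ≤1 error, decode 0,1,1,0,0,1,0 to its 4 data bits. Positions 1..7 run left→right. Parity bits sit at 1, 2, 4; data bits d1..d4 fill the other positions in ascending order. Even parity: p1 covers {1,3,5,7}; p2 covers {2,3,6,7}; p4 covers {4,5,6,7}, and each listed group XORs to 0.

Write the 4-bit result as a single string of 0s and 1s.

1011

s1 (pos 1,3,5,7): 0⊕1⊕0⊕0 = 1
s2 (pos 2,3,6,7): 1⊕1⊕1⊕0 = 1
s4 (pos 4,5,6,7): 0⊕0⊕1⊕0 = 1
Syndrome s4…s1 = 111 → error at position 7.
Flip position 7: 0110010 → 0110011
Read data bits from positions 3,5,6,7: 1011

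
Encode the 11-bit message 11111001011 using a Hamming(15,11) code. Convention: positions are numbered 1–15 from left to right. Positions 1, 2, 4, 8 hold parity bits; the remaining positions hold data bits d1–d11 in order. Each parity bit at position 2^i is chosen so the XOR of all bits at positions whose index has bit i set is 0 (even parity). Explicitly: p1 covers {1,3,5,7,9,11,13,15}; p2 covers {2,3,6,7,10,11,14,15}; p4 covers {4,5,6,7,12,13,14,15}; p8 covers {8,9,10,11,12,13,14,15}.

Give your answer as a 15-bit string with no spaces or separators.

111011101001011

Place data at non-parity positions: p1 p2 1 p4 1 1 1 p8 1 0 0 1 0 1 1
p1 (pos 1,3,5,7,9,11,13,15): XOR of data positions = 1⊕1⊕1⊕1⊕0⊕0⊕1 = 1
p2 (pos 2,3,6,7,10,11,14,15): XOR of data positions = 1⊕1⊕1⊕0⊕0⊕1⊕1 = 1
p4 (pos 4,5,6,7,12,13,14,15): XOR of data positions = 1⊕1⊕1⊕1⊕0⊕1⊕1 = 0
p8 (pos 8,9,10,11,12,13,14,15): XOR of data positions = 1⊕0⊕0⊕1⊕0⊕1⊕1 = 0
Codeword: 111011101001011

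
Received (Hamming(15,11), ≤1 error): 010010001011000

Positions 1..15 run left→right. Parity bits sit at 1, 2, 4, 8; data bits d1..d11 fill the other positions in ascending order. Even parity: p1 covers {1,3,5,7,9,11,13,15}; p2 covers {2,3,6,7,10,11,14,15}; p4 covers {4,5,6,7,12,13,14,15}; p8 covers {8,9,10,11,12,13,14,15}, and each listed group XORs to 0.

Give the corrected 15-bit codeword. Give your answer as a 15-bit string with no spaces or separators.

010010000011000

s1 (pos 1,3,5,7,9,11,13,15): 0⊕0⊕1⊕0⊕1⊕1⊕0⊕0 = 1
s2 (pos 2,3,6,7,10,11,14,15): 1⊕0⊕0⊕0⊕0⊕1⊕0⊕0 = 0
s4 (pos 4,5,6,7,12,13,14,15): 0⊕1⊕0⊕0⊕1⊕0⊕0⊕0 = 0
s8 (pos 8,9,10,11,12,13,14,15): 0⊕1⊕0⊕1⊕1⊕0⊕0⊕0 = 1
Syndrome s8…s1 = 1001 → error at position 9.
Flip position 9: 010010001011000 → 010010000011000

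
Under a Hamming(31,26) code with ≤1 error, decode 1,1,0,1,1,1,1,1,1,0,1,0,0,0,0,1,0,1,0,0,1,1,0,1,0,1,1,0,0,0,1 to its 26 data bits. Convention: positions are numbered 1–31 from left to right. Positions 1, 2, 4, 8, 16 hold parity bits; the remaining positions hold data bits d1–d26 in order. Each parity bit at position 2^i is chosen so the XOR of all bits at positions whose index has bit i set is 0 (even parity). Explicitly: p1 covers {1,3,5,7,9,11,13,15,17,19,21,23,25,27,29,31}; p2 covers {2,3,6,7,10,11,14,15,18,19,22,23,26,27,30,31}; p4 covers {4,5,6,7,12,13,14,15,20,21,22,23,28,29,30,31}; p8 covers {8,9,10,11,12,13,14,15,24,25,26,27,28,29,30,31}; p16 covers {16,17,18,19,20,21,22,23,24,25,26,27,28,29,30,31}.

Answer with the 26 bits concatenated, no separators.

s1 (pos 1,3,5,7,9,11,13,15,17,19,21,23,25,27,29,31): 1⊕0⊕1⊕1⊕1⊕1⊕0⊕0⊕0⊕0⊕1⊕0⊕0⊕1⊕0⊕1 = 0
s2 (pos 2,3,6,7,10,11,14,15,18,19,22,23,26,27,30,31): 1⊕0⊕1⊕1⊕0⊕1⊕0⊕0⊕1⊕0⊕1⊕0⊕1⊕1⊕0⊕1 = 1
s4 (pos 4,5,6,7,12,13,14,15,20,21,22,23,28,29,30,31): 1⊕1⊕1⊕1⊕0⊕0⊕0⊕0⊕0⊕1⊕1⊕0⊕0⊕0⊕0⊕1 = 1
s8 (pos 8,9,10,11,12,13,14,15,24,25,26,27,28,29,30,31): 1⊕1⊕0⊕1⊕0⊕0⊕0⊕0⊕1⊕0⊕1⊕1⊕0⊕0⊕0⊕1 = 1
s16 (pos 16,17,18,19,20,21,22,23,24,25,26,27,28,29,30,31): 1⊕0⊕1⊕0⊕0⊕1⊕1⊕0⊕1⊕0⊕1⊕1⊕0⊕0⊕0⊕1 = 0
Syndrome s16…s1 = 01110 → error at position 14.
Flip position 14: 1101111110100001010011010110001 → 1101111110100101010011010110001
Read data bits from positions 3,5,6,7,9,10,11,12,13,14,15,17,18,19,20,21,22,23,24,25,26,27,28,29,30,31: 01111010010010011010110001

01111010010010011010110001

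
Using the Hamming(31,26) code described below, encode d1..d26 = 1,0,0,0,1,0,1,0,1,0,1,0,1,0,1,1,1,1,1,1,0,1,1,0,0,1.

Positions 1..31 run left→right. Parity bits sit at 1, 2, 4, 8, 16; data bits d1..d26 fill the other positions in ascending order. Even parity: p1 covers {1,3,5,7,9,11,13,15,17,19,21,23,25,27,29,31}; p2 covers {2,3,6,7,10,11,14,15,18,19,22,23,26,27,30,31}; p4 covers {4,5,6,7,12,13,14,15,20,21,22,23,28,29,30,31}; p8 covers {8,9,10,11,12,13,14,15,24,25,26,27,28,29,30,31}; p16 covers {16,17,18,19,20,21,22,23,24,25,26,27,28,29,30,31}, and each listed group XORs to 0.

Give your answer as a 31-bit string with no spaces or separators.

0010000110101010010111111011001

Place data at non-parity positions: p1 p2 1 p4 0 0 0 p8 1 0 1 0 1 0 1 p16 0 1 0 1 1 1 1 1 1 0 1 1 0 0 1
p1 (pos 1,3,5,7,9,11,13,15,17,19,21,23,25,27,29,31): XOR of data positions = 1⊕0⊕0⊕1⊕1⊕1⊕1⊕0⊕0⊕1⊕1⊕1⊕1⊕0⊕1 = 0
p2 (pos 2,3,6,7,10,11,14,15,18,19,22,23,26,27,30,31): XOR of data positions = 1⊕0⊕0⊕0⊕1⊕0⊕1⊕1⊕0⊕1⊕1⊕0⊕1⊕0⊕1 = 0
p4 (pos 4,5,6,7,12,13,14,15,20,21,22,23,28,29,30,31): XOR of data positions = 0⊕0⊕0⊕0⊕1⊕0⊕1⊕1⊕1⊕1⊕1⊕1⊕0⊕0⊕1 = 0
p8 (pos 8,9,10,11,12,13,14,15,24,25,26,27,28,29,30,31): XOR of data positions = 1⊕0⊕1⊕0⊕1⊕0⊕1⊕1⊕1⊕0⊕1⊕1⊕0⊕0⊕1 = 1
p16 (pos 16,17,18,19,20,21,22,23,24,25,26,27,28,29,30,31): XOR of data positions = 0⊕1⊕0⊕1⊕1⊕1⊕1⊕1⊕1⊕0⊕1⊕1⊕0⊕0⊕1 = 0
Codeword: 0010000110101010010111111011001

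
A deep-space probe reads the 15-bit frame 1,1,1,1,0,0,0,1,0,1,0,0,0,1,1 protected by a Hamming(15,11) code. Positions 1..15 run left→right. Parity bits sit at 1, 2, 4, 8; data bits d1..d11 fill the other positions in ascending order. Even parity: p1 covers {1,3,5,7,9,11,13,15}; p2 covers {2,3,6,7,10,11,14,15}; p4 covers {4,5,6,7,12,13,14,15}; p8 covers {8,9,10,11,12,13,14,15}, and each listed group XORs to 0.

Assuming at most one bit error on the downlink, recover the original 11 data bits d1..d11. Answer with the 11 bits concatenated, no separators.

10010100011

s1 (pos 1,3,5,7,9,11,13,15): 1⊕1⊕0⊕0⊕0⊕0⊕0⊕1 = 1
s2 (pos 2,3,6,7,10,11,14,15): 1⊕1⊕0⊕0⊕1⊕0⊕1⊕1 = 1
s4 (pos 4,5,6,7,12,13,14,15): 1⊕0⊕0⊕0⊕0⊕0⊕1⊕1 = 1
s8 (pos 8,9,10,11,12,13,14,15): 1⊕0⊕1⊕0⊕0⊕0⊕1⊕1 = 0
Syndrome s8…s1 = 0111 → error at position 7.
Flip position 7: 111100010100011 → 111100110100011
Read data bits from positions 3,5,6,7,9,10,11,12,13,14,15: 10010100011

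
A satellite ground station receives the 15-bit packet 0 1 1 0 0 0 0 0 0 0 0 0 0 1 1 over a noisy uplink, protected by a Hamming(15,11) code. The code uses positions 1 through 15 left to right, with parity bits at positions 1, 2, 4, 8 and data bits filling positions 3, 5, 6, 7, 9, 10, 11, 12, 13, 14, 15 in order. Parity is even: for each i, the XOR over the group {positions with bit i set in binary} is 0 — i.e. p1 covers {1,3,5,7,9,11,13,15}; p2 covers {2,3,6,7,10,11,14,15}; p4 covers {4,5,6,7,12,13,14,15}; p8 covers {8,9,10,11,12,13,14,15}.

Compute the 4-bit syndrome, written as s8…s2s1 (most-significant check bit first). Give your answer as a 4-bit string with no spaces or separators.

s1 (pos 1,3,5,7,9,11,13,15): 0⊕1⊕0⊕0⊕0⊕0⊕0⊕1 = 0
s2 (pos 2,3,6,7,10,11,14,15): 1⊕1⊕0⊕0⊕0⊕0⊕1⊕1 = 0
s4 (pos 4,5,6,7,12,13,14,15): 0⊕0⊕0⊕0⊕0⊕0⊕1⊕1 = 0
s8 (pos 8,9,10,11,12,13,14,15): 0⊕0⊕0⊕0⊕0⊕0⊕1⊕1 = 0
Syndrome s8…s1 = 0000 → no error.

0000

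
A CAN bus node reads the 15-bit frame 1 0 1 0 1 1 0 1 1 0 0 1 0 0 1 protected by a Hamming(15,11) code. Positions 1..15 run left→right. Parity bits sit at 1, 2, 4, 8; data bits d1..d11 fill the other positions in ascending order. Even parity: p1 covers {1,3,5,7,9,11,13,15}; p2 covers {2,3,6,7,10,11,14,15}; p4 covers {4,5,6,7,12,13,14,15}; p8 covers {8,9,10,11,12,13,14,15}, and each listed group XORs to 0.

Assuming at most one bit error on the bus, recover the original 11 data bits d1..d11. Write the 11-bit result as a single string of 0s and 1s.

s1 (pos 1,3,5,7,9,11,13,15): 1⊕1⊕1⊕0⊕1⊕0⊕0⊕1 = 1
s2 (pos 2,3,6,7,10,11,14,15): 0⊕1⊕1⊕0⊕0⊕0⊕0⊕1 = 1
s4 (pos 4,5,6,7,12,13,14,15): 0⊕1⊕1⊕0⊕1⊕0⊕0⊕1 = 0
s8 (pos 8,9,10,11,12,13,14,15): 1⊕1⊕0⊕0⊕1⊕0⊕0⊕1 = 0
Syndrome s8…s1 = 0011 → error at position 3.
Flip position 3: 101011011001001 → 100011011001001
Read data bits from positions 3,5,6,7,9,10,11,12,13,14,15: 01101001001

01101001001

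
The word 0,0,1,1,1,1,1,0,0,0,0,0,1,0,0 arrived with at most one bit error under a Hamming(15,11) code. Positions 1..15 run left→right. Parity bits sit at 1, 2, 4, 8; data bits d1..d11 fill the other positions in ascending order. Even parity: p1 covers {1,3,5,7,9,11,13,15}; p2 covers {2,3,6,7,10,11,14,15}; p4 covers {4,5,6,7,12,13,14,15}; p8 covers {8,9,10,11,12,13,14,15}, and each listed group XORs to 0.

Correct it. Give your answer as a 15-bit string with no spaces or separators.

001111100000110

s1 (pos 1,3,5,7,9,11,13,15): 0⊕1⊕1⊕1⊕0⊕0⊕1⊕0 = 0
s2 (pos 2,3,6,7,10,11,14,15): 0⊕1⊕1⊕1⊕0⊕0⊕0⊕0 = 1
s4 (pos 4,5,6,7,12,13,14,15): 1⊕1⊕1⊕1⊕0⊕1⊕0⊕0 = 1
s8 (pos 8,9,10,11,12,13,14,15): 0⊕0⊕0⊕0⊕0⊕1⊕0⊕0 = 1
Syndrome s8…s1 = 1110 → error at position 14.
Flip position 14: 001111100000100 → 001111100000110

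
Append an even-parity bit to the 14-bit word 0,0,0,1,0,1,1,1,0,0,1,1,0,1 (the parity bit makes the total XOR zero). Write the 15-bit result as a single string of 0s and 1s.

XOR of the 14 data bits: 0⊕0⊕0⊕1⊕0⊕1⊕1⊕1⊕0⊕0⊕1⊕1⊕0⊕1 = 1
Parity bit = 1 (so all 15 bits XOR to 0).

000101110011011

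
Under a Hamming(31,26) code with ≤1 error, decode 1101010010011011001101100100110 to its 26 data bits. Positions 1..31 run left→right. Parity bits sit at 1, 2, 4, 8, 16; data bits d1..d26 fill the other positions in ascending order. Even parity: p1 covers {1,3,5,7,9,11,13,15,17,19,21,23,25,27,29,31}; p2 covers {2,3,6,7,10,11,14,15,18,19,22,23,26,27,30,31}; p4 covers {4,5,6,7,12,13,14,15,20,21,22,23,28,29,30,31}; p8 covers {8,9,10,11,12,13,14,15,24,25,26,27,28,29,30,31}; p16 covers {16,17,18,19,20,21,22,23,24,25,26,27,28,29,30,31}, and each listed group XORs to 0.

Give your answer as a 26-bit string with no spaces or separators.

00100001101001101100100110

s1 (pos 1,3,5,7,9,11,13,15,17,19,21,23,25,27,29,31): 1⊕0⊕0⊕0⊕1⊕0⊕1⊕1⊕0⊕1⊕0⊕1⊕0⊕0⊕1⊕0 = 1
s2 (pos 2,3,6,7,10,11,14,15,18,19,22,23,26,27,30,31): 1⊕0⊕1⊕0⊕0⊕0⊕0⊕1⊕0⊕1⊕1⊕1⊕1⊕0⊕1⊕0 = 0
s4 (pos 4,5,6,7,12,13,14,15,20,21,22,23,28,29,30,31): 1⊕0⊕1⊕0⊕1⊕1⊕0⊕1⊕1⊕0⊕1⊕1⊕0⊕1⊕1⊕0 = 0
s8 (pos 8,9,10,11,12,13,14,15,24,25,26,27,28,29,30,31): 0⊕1⊕0⊕0⊕1⊕1⊕0⊕1⊕0⊕0⊕1⊕0⊕0⊕1⊕1⊕0 = 1
s16 (pos 16,17,18,19,20,21,22,23,24,25,26,27,28,29,30,31): 1⊕0⊕0⊕1⊕1⊕0⊕1⊕1⊕0⊕0⊕1⊕0⊕0⊕1⊕1⊕0 = 0
Syndrome s16…s1 = 01001 → error at position 9.
Flip position 9: 1101010010011011001101100100110 → 1101010000011011001101100100110
Read data bits from positions 3,5,6,7,9,10,11,12,13,14,15,17,18,19,20,21,22,23,24,25,26,27,28,29,30,31: 00100001101001101100100110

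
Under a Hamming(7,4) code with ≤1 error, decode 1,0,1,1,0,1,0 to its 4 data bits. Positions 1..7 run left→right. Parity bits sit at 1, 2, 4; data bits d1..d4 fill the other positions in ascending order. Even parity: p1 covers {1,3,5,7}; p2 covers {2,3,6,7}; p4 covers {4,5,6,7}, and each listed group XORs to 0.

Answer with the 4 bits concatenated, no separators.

1010

s1 (pos 1,3,5,7): 1⊕1⊕0⊕0 = 0
s2 (pos 2,3,6,7): 0⊕1⊕1⊕0 = 0
s4 (pos 4,5,6,7): 1⊕0⊕1⊕0 = 0
Syndrome s4…s1 = 000 → no error.
Read data bits from positions 3,5,6,7: 1010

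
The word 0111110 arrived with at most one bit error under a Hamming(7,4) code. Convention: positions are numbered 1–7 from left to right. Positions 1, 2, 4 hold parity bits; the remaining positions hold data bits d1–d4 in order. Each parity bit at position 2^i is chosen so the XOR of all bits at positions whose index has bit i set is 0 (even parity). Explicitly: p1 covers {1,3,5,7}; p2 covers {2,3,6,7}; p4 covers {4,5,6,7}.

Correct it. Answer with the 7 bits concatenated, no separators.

s1 (pos 1,3,5,7): 0⊕1⊕1⊕0 = 0
s2 (pos 2,3,6,7): 1⊕1⊕1⊕0 = 1
s4 (pos 4,5,6,7): 1⊕1⊕1⊕0 = 1
Syndrome s4…s1 = 110 → error at position 6.
Flip position 6: 0111110 → 0111100

0111100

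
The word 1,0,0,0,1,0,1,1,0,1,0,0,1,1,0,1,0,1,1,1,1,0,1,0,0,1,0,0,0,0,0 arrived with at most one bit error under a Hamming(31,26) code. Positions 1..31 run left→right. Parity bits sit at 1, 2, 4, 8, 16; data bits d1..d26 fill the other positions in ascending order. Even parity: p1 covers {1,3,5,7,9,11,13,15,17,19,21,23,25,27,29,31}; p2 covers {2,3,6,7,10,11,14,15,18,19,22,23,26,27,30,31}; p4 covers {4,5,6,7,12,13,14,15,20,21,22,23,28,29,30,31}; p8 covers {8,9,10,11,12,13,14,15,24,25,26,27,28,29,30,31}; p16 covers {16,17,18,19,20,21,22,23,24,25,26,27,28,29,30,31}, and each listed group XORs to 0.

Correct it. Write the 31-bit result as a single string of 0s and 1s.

1000101101001101011110100100001

s1 (pos 1,3,5,7,9,11,13,15,17,19,21,23,25,27,29,31): 1⊕0⊕1⊕1⊕0⊕0⊕1⊕0⊕0⊕1⊕1⊕1⊕0⊕0⊕0⊕0 = 1
s2 (pos 2,3,6,7,10,11,14,15,18,19,22,23,26,27,30,31): 0⊕0⊕0⊕1⊕1⊕0⊕1⊕0⊕1⊕1⊕0⊕1⊕1⊕0⊕0⊕0 = 1
s4 (pos 4,5,6,7,12,13,14,15,20,21,22,23,28,29,30,31): 0⊕1⊕0⊕1⊕0⊕1⊕1⊕0⊕1⊕1⊕0⊕1⊕0⊕0⊕0⊕0 = 1
s8 (pos 8,9,10,11,12,13,14,15,24,25,26,27,28,29,30,31): 1⊕0⊕1⊕0⊕0⊕1⊕1⊕0⊕0⊕0⊕1⊕0⊕0⊕0⊕0⊕0 = 1
s16 (pos 16,17,18,19,20,21,22,23,24,25,26,27,28,29,30,31): 1⊕0⊕1⊕1⊕1⊕1⊕0⊕1⊕0⊕0⊕1⊕0⊕0⊕0⊕0⊕0 = 1
Syndrome s16…s1 = 11111 → error at position 31.
Flip position 31: 1000101101001101011110100100000 → 1000101101001101011110100100001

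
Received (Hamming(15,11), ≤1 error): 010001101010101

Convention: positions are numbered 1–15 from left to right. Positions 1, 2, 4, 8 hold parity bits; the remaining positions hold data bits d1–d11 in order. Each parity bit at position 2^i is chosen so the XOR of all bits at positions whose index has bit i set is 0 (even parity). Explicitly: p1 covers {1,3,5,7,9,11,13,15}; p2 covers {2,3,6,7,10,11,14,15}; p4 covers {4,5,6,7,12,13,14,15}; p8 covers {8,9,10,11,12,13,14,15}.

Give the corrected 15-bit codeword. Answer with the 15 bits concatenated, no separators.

s1 (pos 1,3,5,7,9,11,13,15): 0⊕0⊕0⊕1⊕1⊕1⊕1⊕1 = 1
s2 (pos 2,3,6,7,10,11,14,15): 1⊕0⊕1⊕1⊕0⊕1⊕0⊕1 = 1
s4 (pos 4,5,6,7,12,13,14,15): 0⊕0⊕1⊕1⊕0⊕1⊕0⊕1 = 0
s8 (pos 8,9,10,11,12,13,14,15): 0⊕1⊕0⊕1⊕0⊕1⊕0⊕1 = 0
Syndrome s8…s1 = 0011 → error at position 3.
Flip position 3: 010001101010101 → 011001101010101

011001101010101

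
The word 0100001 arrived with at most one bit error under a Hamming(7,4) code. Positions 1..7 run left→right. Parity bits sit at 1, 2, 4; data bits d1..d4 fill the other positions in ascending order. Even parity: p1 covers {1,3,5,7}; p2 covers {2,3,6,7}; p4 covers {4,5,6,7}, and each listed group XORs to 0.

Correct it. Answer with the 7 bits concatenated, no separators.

s1 (pos 1,3,5,7): 0⊕0⊕0⊕1 = 1
s2 (pos 2,3,6,7): 1⊕0⊕0⊕1 = 0
s4 (pos 4,5,6,7): 0⊕0⊕0⊕1 = 1
Syndrome s4…s1 = 101 → error at position 5.
Flip position 5: 0100001 → 0100101

0100101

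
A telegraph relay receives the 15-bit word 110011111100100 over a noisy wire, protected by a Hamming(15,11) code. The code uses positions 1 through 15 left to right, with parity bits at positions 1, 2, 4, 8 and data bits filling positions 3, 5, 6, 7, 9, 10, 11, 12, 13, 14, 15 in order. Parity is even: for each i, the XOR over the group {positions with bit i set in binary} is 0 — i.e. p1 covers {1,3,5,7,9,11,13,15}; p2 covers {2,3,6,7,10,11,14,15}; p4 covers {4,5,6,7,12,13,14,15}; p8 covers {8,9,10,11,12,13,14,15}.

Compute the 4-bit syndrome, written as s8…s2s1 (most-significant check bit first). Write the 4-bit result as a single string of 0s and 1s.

s1 (pos 1,3,5,7,9,11,13,15): 1⊕0⊕1⊕1⊕1⊕0⊕1⊕0 = 1
s2 (pos 2,3,6,7,10,11,14,15): 1⊕0⊕1⊕1⊕1⊕0⊕0⊕0 = 0
s4 (pos 4,5,6,7,12,13,14,15): 0⊕1⊕1⊕1⊕0⊕1⊕0⊕0 = 0
s8 (pos 8,9,10,11,12,13,14,15): 1⊕1⊕1⊕0⊕0⊕1⊕0⊕0 = 0
Syndrome s8…s1 = 0001 → error at position 1.

0001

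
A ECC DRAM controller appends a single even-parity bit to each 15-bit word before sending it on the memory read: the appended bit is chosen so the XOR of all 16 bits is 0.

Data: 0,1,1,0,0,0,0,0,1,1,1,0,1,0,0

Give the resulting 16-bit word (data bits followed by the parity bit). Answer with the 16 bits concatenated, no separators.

0110000011101000

XOR of the 15 data bits: 0⊕1⊕1⊕0⊕0⊕0⊕0⊕0⊕1⊕1⊕1⊕0⊕1⊕0⊕0 = 0
Parity bit = 0 (so all 16 bits XOR to 0).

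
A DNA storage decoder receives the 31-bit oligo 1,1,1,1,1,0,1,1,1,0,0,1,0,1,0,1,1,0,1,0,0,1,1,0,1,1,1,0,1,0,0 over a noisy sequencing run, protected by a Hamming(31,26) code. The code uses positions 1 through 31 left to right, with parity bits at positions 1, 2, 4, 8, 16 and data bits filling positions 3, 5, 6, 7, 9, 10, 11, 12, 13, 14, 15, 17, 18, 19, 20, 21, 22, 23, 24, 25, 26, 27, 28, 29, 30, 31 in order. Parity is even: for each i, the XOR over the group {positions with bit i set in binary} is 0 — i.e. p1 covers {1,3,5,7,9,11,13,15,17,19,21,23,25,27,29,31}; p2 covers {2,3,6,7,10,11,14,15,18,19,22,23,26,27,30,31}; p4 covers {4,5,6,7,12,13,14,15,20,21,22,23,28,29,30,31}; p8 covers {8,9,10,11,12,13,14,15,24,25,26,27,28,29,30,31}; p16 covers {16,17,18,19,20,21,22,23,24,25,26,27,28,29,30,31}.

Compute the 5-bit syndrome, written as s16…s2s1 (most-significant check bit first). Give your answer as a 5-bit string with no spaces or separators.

s1 (pos 1,3,5,7,9,11,13,15,17,19,21,23,25,27,29,31): 1⊕1⊕1⊕1⊕1⊕0⊕0⊕0⊕1⊕1⊕0⊕1⊕1⊕1⊕1⊕0 = 1
s2 (pos 2,3,6,7,10,11,14,15,18,19,22,23,26,27,30,31): 1⊕1⊕0⊕1⊕0⊕0⊕1⊕0⊕0⊕1⊕1⊕1⊕1⊕1⊕0⊕0 = 1
s4 (pos 4,5,6,7,12,13,14,15,20,21,22,23,28,29,30,31): 1⊕1⊕0⊕1⊕1⊕0⊕1⊕0⊕0⊕0⊕1⊕1⊕0⊕1⊕0⊕0 = 0
s8 (pos 8,9,10,11,12,13,14,15,24,25,26,27,28,29,30,31): 1⊕1⊕0⊕0⊕1⊕0⊕1⊕0⊕0⊕1⊕1⊕1⊕0⊕1⊕0⊕0 = 0
s16 (pos 16,17,18,19,20,21,22,23,24,25,26,27,28,29,30,31): 1⊕1⊕0⊕1⊕0⊕0⊕1⊕1⊕0⊕1⊕1⊕1⊕0⊕1⊕0⊕0 = 1
Syndrome s16…s1 = 10011 → error at position 19.

10011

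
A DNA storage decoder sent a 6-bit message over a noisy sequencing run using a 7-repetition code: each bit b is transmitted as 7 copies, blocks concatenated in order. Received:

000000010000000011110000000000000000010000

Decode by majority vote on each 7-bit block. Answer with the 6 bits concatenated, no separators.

001000

Block 1 (0000000): 0 ones → 0
Block 2 (1000000): 1 one → 0
Block 3 (0011110): 4 ones → 1
Block 4 (0000000): 0 ones → 0
Block 5 (0000000): 0 ones → 0
Block 6 (0010000): 1 one → 0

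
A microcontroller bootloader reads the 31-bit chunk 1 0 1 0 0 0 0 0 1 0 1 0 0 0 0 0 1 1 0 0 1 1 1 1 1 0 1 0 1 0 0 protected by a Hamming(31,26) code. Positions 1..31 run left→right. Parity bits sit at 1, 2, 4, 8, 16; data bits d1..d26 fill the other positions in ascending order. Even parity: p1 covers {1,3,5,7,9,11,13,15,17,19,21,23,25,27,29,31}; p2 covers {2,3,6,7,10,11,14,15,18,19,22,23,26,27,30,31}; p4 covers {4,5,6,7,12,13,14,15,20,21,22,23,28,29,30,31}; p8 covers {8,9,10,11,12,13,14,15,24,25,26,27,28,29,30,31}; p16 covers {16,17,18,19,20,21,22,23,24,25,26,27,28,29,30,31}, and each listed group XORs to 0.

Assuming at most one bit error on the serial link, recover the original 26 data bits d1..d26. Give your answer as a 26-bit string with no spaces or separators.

10001010000110011111010100

s1 (pos 1,3,5,7,9,11,13,15,17,19,21,23,25,27,29,31): 1⊕1⊕0⊕0⊕1⊕1⊕0⊕0⊕1⊕0⊕1⊕1⊕1⊕1⊕1⊕0 = 0
s2 (pos 2,3,6,7,10,11,14,15,18,19,22,23,26,27,30,31): 0⊕1⊕0⊕0⊕0⊕1⊕0⊕0⊕1⊕0⊕1⊕1⊕0⊕1⊕0⊕0 = 0
s4 (pos 4,5,6,7,12,13,14,15,20,21,22,23,28,29,30,31): 0⊕0⊕0⊕0⊕0⊕0⊕0⊕0⊕0⊕1⊕1⊕1⊕0⊕1⊕0⊕0 = 0
s8 (pos 8,9,10,11,12,13,14,15,24,25,26,27,28,29,30,31): 0⊕1⊕0⊕1⊕0⊕0⊕0⊕0⊕1⊕1⊕0⊕1⊕0⊕1⊕0⊕0 = 0
s16 (pos 16,17,18,19,20,21,22,23,24,25,26,27,28,29,30,31): 0⊕1⊕1⊕0⊕0⊕1⊕1⊕1⊕1⊕1⊕0⊕1⊕0⊕1⊕0⊕0 = 1
Syndrome s16…s1 = 10000 → error at position 16.
Flip position 16: 1010000010100000110011111010100 → 1010000010100001110011111010100
Read data bits from positions 3,5,6,7,9,10,11,12,13,14,15,17,18,19,20,21,22,23,24,25,26,27,28,29,30,31: 10001010000110011111010100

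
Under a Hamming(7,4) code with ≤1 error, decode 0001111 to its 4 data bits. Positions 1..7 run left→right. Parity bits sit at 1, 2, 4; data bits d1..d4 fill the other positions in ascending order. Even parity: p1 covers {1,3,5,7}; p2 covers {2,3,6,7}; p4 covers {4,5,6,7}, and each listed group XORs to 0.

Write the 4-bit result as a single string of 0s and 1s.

s1 (pos 1,3,5,7): 0⊕0⊕1⊕1 = 0
s2 (pos 2,3,6,7): 0⊕0⊕1⊕1 = 0
s4 (pos 4,5,6,7): 1⊕1⊕1⊕1 = 0
Syndrome s4…s1 = 000 → no error.
Read data bits from positions 3,5,6,7: 0111

0111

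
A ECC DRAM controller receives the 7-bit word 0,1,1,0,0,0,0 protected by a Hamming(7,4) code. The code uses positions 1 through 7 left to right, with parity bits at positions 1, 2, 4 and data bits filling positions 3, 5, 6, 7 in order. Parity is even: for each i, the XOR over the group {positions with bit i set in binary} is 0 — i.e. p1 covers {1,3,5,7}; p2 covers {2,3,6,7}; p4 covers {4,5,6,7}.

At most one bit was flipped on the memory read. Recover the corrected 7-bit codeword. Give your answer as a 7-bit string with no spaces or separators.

1110000

s1 (pos 1,3,5,7): 0⊕1⊕0⊕0 = 1
s2 (pos 2,3,6,7): 1⊕1⊕0⊕0 = 0
s4 (pos 4,5,6,7): 0⊕0⊕0⊕0 = 0
Syndrome s4…s1 = 001 → error at position 1.
Flip position 1: 0110000 → 1110000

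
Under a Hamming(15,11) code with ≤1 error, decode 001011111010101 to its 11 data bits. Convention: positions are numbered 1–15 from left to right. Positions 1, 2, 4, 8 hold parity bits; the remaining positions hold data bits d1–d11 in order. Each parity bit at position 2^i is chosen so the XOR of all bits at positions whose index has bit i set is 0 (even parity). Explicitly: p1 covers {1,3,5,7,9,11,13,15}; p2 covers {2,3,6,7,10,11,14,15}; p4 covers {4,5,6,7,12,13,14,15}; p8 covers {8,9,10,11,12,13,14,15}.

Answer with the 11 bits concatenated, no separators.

11111010100

s1 (pos 1,3,5,7,9,11,13,15): 0⊕1⊕1⊕1⊕1⊕1⊕1⊕1 = 1
s2 (pos 2,3,6,7,10,11,14,15): 0⊕1⊕1⊕1⊕0⊕1⊕0⊕1 = 1
s4 (pos 4,5,6,7,12,13,14,15): 0⊕1⊕1⊕1⊕0⊕1⊕0⊕1 = 1
s8 (pos 8,9,10,11,12,13,14,15): 1⊕1⊕0⊕1⊕0⊕1⊕0⊕1 = 1
Syndrome s8…s1 = 1111 → error at position 15.
Flip position 15: 001011111010101 → 001011111010100
Read data bits from positions 3,5,6,7,9,10,11,12,13,14,15: 11111010100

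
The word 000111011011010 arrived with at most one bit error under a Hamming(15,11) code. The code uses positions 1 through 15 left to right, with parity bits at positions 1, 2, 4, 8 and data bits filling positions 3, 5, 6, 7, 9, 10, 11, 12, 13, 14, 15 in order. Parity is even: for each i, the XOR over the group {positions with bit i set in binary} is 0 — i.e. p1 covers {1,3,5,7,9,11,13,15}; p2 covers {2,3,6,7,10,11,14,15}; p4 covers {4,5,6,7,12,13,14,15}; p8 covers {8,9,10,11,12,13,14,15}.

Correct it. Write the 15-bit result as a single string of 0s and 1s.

000111011011011

s1 (pos 1,3,5,7,9,11,13,15): 0⊕0⊕1⊕0⊕1⊕1⊕0⊕0 = 1
s2 (pos 2,3,6,7,10,11,14,15): 0⊕0⊕1⊕0⊕0⊕1⊕1⊕0 = 1
s4 (pos 4,5,6,7,12,13,14,15): 1⊕1⊕1⊕0⊕1⊕0⊕1⊕0 = 1
s8 (pos 8,9,10,11,12,13,14,15): 1⊕1⊕0⊕1⊕1⊕0⊕1⊕0 = 1
Syndrome s8…s1 = 1111 → error at position 15.
Flip position 15: 000111011011010 → 000111011011011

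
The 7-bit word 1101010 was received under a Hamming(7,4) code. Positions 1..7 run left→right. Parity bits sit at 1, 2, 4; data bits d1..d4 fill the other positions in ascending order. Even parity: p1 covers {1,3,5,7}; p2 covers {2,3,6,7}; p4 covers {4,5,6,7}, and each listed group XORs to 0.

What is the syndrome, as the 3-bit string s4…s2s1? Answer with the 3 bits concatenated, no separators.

001

s1 (pos 1,3,5,7): 1⊕0⊕0⊕0 = 1
s2 (pos 2,3,6,7): 1⊕0⊕1⊕0 = 0
s4 (pos 4,5,6,7): 1⊕0⊕1⊕0 = 0
Syndrome s4…s1 = 001 → error at position 1.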